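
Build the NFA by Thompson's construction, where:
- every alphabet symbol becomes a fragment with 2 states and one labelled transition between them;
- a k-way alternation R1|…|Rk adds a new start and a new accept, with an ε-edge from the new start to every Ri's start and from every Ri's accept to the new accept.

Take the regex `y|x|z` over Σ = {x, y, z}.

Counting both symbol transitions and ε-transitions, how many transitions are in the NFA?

9

Building bottom-up:
Each of the 3 symbol leaves contributes 1 transition (1 symbol, 0 ε).
  y|x|z : 9 transitions (3 symbol, 6 ε)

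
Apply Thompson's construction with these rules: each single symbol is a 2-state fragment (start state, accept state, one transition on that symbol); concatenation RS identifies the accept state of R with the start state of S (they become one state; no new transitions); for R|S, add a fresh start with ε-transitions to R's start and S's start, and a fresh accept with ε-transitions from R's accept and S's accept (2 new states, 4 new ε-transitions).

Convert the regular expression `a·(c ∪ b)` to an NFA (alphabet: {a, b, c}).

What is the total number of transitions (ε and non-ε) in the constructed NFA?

Bottom-up over the parse tree:
Each of the 3 symbol leaves contributes 1 transition (1 symbol, 0 ε).
  c ∪ b = 6 transitions (2 symbol, 4 ε)
  a·(c ∪ b) = 7 transitions (3 symbol, 4 ε)

7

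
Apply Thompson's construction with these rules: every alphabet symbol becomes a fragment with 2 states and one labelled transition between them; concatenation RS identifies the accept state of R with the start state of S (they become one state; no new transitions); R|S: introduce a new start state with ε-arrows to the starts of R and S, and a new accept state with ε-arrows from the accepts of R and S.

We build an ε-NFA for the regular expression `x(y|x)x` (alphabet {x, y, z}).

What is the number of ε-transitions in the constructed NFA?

4

Building bottom-up:
Each of the 4 symbol leaves contributes 0 ε-transitions.
  y|x = 4 ε-transitions
  x(y|x)x = 4 ε-transitions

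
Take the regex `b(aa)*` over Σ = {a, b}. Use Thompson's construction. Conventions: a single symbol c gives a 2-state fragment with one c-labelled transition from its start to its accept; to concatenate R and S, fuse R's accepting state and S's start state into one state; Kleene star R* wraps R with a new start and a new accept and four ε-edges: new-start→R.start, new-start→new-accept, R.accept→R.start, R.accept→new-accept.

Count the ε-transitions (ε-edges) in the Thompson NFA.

Per subexpression:
Each of the 3 symbol leaves contributes 0 ε-transitions.
  aa — 0 ε-transitions
  (aa)* — 4 ε-transitions
  b(aa)* — 4 ε-transitions

4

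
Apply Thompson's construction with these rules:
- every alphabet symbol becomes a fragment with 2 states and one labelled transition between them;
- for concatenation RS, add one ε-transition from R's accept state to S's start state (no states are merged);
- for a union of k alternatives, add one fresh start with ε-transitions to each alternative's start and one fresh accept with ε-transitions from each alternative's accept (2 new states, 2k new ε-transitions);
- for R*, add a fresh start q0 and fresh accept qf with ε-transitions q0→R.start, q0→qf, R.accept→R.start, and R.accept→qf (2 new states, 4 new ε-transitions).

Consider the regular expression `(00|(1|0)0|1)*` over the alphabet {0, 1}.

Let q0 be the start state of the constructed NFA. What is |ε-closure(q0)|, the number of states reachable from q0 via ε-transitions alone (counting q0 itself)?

8

Let C(F) = |ε-closure(F.start)| within fragment F, and note whether F accepts ε. Symbol fragments have C = 1 and do not accept ε. Then:
  00 : same as the first factor's closure: |ε-closure| = 1
  1|0 : new start ε-reaches every alternative's start; none of them accept ε, so the new accept is not reached: |ε-closure| = 1 + 1 + 1 = 3
  (1|0)0 : same as the first factor's closure: |ε-closure| = 3
  00|(1|0)0|1 : |ε-closure| = 1 + 1 + 3 + 1 = 6 (the new accept is not ε-reachable since no branch accepts ε)
  (00|(1|0)0|1)* : the star's fresh start ε-reaches both the body's start and the fresh accept: |ε-closure| = 2 + 6 = 8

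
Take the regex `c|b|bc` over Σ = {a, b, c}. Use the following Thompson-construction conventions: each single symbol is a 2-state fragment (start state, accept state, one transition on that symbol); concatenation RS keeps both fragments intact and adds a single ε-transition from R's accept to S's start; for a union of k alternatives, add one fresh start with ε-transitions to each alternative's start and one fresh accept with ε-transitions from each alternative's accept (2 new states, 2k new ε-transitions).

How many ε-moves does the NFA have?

7

Recursing over subexpressions:
Each of the 4 symbol leaves contributes 0 ε-transitions.
  bc — 1 ε-transition
  c|b|bc — 7 ε-transitions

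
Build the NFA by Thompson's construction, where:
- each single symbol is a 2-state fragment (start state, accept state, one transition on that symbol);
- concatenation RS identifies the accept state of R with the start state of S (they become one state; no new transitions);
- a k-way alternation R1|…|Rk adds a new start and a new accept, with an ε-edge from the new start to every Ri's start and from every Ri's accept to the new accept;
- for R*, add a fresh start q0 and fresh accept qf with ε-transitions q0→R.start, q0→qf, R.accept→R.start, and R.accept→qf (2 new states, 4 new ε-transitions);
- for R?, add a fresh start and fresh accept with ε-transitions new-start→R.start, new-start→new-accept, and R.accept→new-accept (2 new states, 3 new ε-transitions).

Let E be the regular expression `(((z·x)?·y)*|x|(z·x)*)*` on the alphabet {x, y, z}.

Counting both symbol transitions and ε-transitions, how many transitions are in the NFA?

27

Bottom-up over the parse tree:
Each of the 6 symbol leaves contributes 1 transition (1 symbol, 0 ε).
  z·x : 2 transitions (2 symbol, 0 ε)
  (z·x)? : 5 transitions (2 symbol, 3 ε)
  (z·x)?·y : 6 transitions (3 symbol, 3 ε)
  ((z·x)?·y)* : 10 transitions (3 symbol, 7 ε)
  z·x : 2 transitions (2 symbol, 0 ε)
  (z·x)* : 6 transitions (2 symbol, 4 ε)
  ((z·x)?·y)*|x|(z·x)* : 23 transitions (6 symbol, 17 ε)
  (((z·x)?·y)*|x|(z·x)*)* : 27 transitions (6 symbol, 21 ε)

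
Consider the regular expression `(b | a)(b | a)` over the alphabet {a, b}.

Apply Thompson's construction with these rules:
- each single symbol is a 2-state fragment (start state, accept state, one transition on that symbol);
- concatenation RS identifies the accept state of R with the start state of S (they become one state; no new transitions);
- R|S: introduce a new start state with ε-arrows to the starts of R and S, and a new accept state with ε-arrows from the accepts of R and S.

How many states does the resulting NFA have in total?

By structural recursion:
Each of the 4 symbol leaves contributes a 2-state fragment.
  b | a — 6 states
  b | a — 6 states
  (b | a)(b | a) — 11 states

11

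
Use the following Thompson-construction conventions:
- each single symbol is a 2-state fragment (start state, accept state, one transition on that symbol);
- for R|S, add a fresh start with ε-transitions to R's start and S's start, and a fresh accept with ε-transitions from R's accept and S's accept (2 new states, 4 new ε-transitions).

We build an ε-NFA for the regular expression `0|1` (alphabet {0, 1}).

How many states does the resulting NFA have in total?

Per subexpression:
Each of the 2 symbol leaves contributes a 2-state fragment.
  0|1 → 6 states

6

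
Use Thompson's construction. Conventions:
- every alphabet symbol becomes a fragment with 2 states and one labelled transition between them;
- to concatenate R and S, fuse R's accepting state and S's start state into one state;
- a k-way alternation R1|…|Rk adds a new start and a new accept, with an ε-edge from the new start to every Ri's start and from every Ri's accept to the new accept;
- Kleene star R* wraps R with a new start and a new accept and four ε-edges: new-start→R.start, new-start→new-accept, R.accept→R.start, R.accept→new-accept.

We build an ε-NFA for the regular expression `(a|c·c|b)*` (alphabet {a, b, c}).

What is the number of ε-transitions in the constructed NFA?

10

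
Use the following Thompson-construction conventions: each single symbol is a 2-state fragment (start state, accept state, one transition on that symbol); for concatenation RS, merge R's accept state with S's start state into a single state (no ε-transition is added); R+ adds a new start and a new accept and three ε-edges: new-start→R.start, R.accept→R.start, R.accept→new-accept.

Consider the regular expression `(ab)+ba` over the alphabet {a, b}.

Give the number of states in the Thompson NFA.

Bottom-up over the parse tree:
Each of the 4 symbol leaves contributes a 2-state fragment.
  ab → 3 states
  (ab)+ → 5 states
  (ab)+ba → 7 states

7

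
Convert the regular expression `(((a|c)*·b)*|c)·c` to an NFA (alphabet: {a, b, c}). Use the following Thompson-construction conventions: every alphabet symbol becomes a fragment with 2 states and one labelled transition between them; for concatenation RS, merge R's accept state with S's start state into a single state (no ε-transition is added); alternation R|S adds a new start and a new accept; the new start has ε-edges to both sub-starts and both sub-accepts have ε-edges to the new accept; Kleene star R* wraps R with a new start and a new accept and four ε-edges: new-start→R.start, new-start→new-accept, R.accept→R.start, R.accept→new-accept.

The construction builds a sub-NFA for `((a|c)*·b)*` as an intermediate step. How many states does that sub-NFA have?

11

Fragment for `((a|c)*·b)*`:
Each of the 3 symbol leaves contributes a 2-state fragment.
  a|c = 6 states
  (a|c)* = 8 states
  (a|c)*·b = 9 states
  ((a|c)*·b)* = 11 states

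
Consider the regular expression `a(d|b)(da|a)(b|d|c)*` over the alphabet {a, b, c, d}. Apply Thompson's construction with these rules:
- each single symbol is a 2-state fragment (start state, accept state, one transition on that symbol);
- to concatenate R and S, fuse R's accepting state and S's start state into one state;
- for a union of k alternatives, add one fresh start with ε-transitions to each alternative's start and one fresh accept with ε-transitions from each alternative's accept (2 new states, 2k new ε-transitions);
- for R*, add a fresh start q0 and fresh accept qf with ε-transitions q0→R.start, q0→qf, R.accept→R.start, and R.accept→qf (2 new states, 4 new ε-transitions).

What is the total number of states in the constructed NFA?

22

Recursing over subexpressions:
Each of the 9 symbol leaves contributes a 2-state fragment.
  d|b = 6 states
  da = 3 states
  da|a = 7 states
  b|d|c = 8 states
  (b|d|c)* = 10 states
  a(d|b)(da|a)(b|d|c)* = 22 states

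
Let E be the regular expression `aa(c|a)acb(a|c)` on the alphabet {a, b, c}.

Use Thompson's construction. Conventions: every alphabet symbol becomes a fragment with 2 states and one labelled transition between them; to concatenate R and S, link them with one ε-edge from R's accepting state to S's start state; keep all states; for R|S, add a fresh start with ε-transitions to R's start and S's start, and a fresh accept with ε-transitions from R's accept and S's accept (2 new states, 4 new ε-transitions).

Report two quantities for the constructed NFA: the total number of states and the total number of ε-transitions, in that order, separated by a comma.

22, 14

Bottom-up over the parse tree:
Each of the 9 symbol leaves contributes 2 states and 0 ε-transitions.
  c|a — 6 states, 4 ε-transitions
  a|c — 6 states, 4 ε-transitions
  aa(c|a)acb(a|c) — 22 states, 14 ε-transitions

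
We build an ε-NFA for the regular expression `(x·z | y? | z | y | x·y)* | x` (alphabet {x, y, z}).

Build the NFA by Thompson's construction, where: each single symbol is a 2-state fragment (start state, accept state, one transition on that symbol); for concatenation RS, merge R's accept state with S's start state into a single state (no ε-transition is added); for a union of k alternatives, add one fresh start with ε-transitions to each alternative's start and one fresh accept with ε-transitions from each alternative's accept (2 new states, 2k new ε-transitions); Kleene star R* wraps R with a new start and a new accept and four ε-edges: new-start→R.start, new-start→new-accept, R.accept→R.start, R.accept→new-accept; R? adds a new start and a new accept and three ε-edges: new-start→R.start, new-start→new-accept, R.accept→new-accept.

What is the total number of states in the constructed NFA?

22

Recursing over subexpressions:
Each of the 8 symbol leaves contributes a 2-state fragment.
  x·z → 3 states
  y? → 4 states
  x·y → 3 states
  x·z | y? | z | y | x·y → 16 states
  (x·z | y? | z | y | x·y)* → 18 states
  (x·z | y? | z | y | x·y)* | x → 22 states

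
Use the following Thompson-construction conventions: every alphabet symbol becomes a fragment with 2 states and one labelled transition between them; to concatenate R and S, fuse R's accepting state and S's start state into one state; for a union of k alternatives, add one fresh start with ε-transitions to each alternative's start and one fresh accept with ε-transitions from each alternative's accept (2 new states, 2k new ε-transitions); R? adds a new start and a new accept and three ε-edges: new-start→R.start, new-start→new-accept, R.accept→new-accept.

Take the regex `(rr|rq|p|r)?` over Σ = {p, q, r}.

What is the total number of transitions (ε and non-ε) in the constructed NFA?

17

Recursing over subexpressions:
Each of the 6 symbol leaves contributes 1 transition (1 symbol, 0 ε).
  rr = 2 transitions (2 symbol, 0 ε)
  rq = 2 transitions (2 symbol, 0 ε)
  rr|rq|p|r = 14 transitions (6 symbol, 8 ε)
  (rr|rq|p|r)? = 17 transitions (6 symbol, 11 ε)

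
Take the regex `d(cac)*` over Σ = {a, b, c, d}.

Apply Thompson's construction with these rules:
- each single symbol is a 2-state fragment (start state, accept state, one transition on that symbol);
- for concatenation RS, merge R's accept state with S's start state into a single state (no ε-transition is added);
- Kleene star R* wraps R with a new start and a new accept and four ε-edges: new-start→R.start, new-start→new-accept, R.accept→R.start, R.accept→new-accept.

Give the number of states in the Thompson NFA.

7

By structural recursion:
Each of the 4 symbol leaves contributes a 2-state fragment.
  cac : 4 states
  (cac)* : 6 states
  d(cac)* : 7 states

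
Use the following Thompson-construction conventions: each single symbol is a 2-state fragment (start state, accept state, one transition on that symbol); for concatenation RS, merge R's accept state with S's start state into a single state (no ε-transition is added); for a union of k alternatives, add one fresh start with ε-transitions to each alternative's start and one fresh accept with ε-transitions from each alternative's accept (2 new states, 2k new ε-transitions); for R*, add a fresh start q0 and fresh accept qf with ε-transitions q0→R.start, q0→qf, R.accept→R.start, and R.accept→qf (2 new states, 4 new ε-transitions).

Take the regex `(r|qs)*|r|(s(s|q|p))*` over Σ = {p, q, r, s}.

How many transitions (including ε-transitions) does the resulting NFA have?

Per subexpression:
Each of the 8 symbol leaves contributes 1 transition (1 symbol, 0 ε).
  qs → 2 transitions (2 symbol, 0 ε)
  r|qs → 7 transitions (3 symbol, 4 ε)
  (r|qs)* → 11 transitions (3 symbol, 8 ε)
  s|q|p → 9 transitions (3 symbol, 6 ε)
  s(s|q|p) → 10 transitions (4 symbol, 6 ε)
  (s(s|q|p))* → 14 transitions (4 symbol, 10 ε)
  (r|qs)*|r|(s(s|q|p))* → 32 transitions (8 symbol, 24 ε)

32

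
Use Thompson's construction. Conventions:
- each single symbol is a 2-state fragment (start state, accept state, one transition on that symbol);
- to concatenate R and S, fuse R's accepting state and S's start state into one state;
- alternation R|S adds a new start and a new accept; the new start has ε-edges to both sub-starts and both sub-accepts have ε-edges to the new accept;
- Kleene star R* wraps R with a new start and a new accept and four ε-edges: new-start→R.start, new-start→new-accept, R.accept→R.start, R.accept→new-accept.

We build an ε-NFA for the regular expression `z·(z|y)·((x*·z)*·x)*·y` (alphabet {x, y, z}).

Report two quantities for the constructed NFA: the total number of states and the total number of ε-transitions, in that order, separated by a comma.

17, 16

Recursing over subexpressions:
Each of the 7 symbol leaves contributes 2 states and 0 ε-transitions.
  z|y → 6 states, 4 ε-transitions
  x* → 4 states, 4 ε-transitions
  x*·z → 5 states, 4 ε-transitions
  (x*·z)* → 7 states, 8 ε-transitions
  (x*·z)*·x → 8 states, 8 ε-transitions
  ((x*·z)*·x)* → 10 states, 12 ε-transitions
  z·(z|y)·((x*·z)*·x)*·y → 17 states, 16 ε-transitions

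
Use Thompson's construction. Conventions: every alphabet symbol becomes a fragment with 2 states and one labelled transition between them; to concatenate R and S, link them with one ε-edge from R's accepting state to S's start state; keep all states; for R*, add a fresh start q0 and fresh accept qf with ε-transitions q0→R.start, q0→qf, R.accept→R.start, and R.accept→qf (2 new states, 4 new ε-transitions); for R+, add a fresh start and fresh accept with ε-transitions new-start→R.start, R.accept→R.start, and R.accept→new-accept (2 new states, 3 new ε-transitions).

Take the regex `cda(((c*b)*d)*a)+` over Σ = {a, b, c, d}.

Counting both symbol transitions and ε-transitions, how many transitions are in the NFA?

28

Building bottom-up:
Each of the 7 symbol leaves contributes 1 transition (1 symbol, 0 ε).
  c* = 5 transitions (1 symbol, 4 ε)
  c*b = 7 transitions (2 symbol, 5 ε)
  (c*b)* = 11 transitions (2 symbol, 9 ε)
  (c*b)*d = 13 transitions (3 symbol, 10 ε)
  ((c*b)*d)* = 17 transitions (3 symbol, 14 ε)
  ((c*b)*d)*a = 19 transitions (4 symbol, 15 ε)
  (((c*b)*d)*a)+ = 22 transitions (4 symbol, 18 ε)
  cda(((c*b)*d)*a)+ = 28 transitions (7 symbol, 21 ε)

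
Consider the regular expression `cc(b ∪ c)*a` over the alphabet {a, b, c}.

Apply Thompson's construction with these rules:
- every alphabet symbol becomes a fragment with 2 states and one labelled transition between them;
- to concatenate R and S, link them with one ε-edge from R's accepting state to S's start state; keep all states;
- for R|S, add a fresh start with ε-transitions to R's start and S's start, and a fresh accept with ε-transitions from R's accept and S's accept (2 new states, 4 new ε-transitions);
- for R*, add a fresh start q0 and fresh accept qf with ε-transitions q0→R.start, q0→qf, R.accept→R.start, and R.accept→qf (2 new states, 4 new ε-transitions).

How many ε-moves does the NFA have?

11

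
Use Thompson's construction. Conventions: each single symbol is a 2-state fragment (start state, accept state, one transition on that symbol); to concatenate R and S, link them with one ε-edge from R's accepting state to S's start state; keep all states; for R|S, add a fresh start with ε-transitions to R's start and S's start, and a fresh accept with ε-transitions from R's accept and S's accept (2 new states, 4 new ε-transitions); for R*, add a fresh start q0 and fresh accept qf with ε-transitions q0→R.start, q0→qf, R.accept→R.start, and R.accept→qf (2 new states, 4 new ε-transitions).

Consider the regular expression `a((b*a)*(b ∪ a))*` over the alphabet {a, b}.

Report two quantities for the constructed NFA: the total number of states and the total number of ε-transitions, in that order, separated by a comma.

Bottom-up over the parse tree:
Each of the 5 symbol leaves contributes 2 states and 0 ε-transitions.
  b* — 4 states, 4 ε-transitions
  b*a — 6 states, 5 ε-transitions
  (b*a)* — 8 states, 9 ε-transitions
  b ∪ a — 6 states, 4 ε-transitions
  (b*a)*(b ∪ a) — 14 states, 14 ε-transitions
  ((b*a)*(b ∪ a))* — 16 states, 18 ε-transitions
  a((b*a)*(b ∪ a))* — 18 states, 19 ε-transitions

18, 19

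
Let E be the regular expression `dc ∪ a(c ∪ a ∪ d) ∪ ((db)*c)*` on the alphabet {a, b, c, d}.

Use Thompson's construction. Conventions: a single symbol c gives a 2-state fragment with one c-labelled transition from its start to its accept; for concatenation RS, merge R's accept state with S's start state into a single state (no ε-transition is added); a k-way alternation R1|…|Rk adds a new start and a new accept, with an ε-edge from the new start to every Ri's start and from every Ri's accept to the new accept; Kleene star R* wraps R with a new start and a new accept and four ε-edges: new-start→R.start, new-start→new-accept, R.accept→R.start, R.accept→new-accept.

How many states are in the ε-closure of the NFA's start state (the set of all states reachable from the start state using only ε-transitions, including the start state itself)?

Compute the ε-closure size of each fragment's start state recursively; a symbol fragment's start has no outgoing ε-edge, so its closure is just itself (size 1).
  dc : same as the first factor's closure: |ε-closure| = 1
  c ∪ a ∪ d : |ε-closure| = 1 + 1 + 1 + 1 = 4 (the new accept is not ε-reachable since no branch accepts ε)
  a(c ∪ a ∪ d) : same as the first factor's closure: |ε-closure| = 1
  db : |ε-closure| equals the left operand's closure size = 1 (its accept is not ε-reachable, so the closure stops there)
  (db)* : |ε-closure| = 1 (new start) + 1 (body) + 1 (new accept) = 3
  (db)*c : |ε-closure| = 3 + (1−1) = 3 (closure spills across the concat boundary because the left factor accepts ε)
  ((db)*c)* : new start has ε-edges to the inner start and to the new accept, so |ε-closure| = 2 + 3 = 5
  dc ∪ a(c ∪ a ∪ d) ∪ ((db)*c)* : |ε-closure| = 1 (new start) + (1 + 1 + 5) + 1 (new accept, since some branch ε-reaches its own accept) = 9

9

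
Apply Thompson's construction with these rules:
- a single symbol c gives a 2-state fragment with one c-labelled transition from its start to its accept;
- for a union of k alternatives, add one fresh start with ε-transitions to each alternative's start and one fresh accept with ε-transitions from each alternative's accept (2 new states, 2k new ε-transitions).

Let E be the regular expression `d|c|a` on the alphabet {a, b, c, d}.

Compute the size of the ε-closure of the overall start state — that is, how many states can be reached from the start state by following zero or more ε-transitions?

4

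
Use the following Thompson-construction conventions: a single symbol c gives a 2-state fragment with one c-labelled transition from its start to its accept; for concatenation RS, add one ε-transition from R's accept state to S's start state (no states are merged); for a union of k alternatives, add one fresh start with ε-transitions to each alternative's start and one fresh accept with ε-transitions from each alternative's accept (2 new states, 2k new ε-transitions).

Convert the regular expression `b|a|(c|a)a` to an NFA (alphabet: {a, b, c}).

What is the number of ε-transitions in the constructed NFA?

Bottom-up over the parse tree:
Each of the 5 symbol leaves contributes 0 ε-transitions.
  c|a — 4 ε-transitions
  (c|a)a — 5 ε-transitions
  b|a|(c|a)a — 11 ε-transitions

11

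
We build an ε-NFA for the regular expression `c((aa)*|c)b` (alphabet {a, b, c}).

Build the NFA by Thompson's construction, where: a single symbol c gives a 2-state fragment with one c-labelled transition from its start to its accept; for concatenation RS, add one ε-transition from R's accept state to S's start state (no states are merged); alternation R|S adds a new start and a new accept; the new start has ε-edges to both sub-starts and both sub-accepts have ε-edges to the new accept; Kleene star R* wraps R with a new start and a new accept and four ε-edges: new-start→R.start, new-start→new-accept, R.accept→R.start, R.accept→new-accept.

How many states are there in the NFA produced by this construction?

Per subexpression:
Each of the 5 symbol leaves contributes a 2-state fragment.
  aa = 4 states
  (aa)* = 6 states
  (aa)*|c = 10 states
  c((aa)*|c)b = 14 states

14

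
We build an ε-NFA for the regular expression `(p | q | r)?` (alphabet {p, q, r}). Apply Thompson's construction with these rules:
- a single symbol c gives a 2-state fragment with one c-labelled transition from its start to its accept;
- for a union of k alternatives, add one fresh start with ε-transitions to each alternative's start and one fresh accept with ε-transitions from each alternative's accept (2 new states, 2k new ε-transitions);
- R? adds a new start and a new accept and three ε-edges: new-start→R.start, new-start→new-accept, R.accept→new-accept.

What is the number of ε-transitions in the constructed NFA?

Building bottom-up:
Each of the 3 symbol leaves contributes 0 ε-transitions.
  p | q | r = 6 ε-transitions
  (p | q | r)? = 9 ε-transitions

9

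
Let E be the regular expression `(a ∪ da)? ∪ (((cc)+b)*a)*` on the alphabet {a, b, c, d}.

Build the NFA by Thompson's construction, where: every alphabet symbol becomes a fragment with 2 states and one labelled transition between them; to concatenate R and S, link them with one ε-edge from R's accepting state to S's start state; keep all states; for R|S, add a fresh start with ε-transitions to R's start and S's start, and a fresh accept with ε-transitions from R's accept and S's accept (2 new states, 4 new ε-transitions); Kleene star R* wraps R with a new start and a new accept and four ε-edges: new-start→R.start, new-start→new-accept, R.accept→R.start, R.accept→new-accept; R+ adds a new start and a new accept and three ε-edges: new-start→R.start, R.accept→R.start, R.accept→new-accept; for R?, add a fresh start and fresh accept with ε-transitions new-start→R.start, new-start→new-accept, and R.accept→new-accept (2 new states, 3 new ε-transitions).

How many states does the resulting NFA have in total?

By structural recursion:
Each of the 7 symbol leaves contributes a 2-state fragment.
  da → 4 states
  a ∪ da → 8 states
  (a ∪ da)? → 10 states
  cc → 4 states
  (cc)+ → 6 states
  (cc)+b → 8 states
  ((cc)+b)* → 10 states
  ((cc)+b)*a → 12 states
  (((cc)+b)*a)* → 14 states
  (a ∪ da)? ∪ (((cc)+b)*a)* → 26 states

26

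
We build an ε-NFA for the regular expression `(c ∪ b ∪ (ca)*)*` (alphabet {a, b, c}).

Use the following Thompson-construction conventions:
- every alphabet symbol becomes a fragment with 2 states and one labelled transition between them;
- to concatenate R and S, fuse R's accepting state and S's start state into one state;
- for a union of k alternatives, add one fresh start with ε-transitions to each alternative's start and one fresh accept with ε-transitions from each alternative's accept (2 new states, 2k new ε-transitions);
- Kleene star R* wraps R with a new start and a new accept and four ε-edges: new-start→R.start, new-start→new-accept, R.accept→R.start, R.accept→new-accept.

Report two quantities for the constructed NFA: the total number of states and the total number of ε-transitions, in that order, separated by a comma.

13, 14

By structural recursion:
Each of the 4 symbol leaves contributes 2 states and 0 ε-transitions.
  ca → 3 states, 0 ε-transitions
  (ca)* → 5 states, 4 ε-transitions
  c ∪ b ∪ (ca)* → 11 states, 10 ε-transitions
  (c ∪ b ∪ (ca)*)* → 13 states, 14 ε-transitions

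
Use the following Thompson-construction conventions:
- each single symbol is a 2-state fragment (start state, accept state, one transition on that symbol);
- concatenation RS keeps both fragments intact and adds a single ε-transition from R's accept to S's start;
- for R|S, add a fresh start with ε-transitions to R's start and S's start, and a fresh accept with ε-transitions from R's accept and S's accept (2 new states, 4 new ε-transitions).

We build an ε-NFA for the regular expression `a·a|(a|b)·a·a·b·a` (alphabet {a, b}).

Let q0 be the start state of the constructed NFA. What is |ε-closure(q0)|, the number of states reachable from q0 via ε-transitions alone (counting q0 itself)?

Work bottom-up. For each fragment F, track |ε-closure(F.start)| and whether F's accept lies in that closure (i.e. whether F accepts ε). A single-symbol fragment has closure size 1 and does not accept ε.
  a·a : same as the first factor's closure: |ε-closure| = 1
  a|b : new start ε-reaches every alternative's start; none of them accept ε, so the new accept is not reached: |ε-closure| = 1 + 1 + 1 = 3
  (a|b)·a·a·b·a : same as the first factor's closure: |ε-closure| = 3
  a·a|(a|b)·a·a·b·a : |ε-closure| = 1 + 1 + 3 = 5 (the new accept is not ε-reachable since no branch accepts ε)

5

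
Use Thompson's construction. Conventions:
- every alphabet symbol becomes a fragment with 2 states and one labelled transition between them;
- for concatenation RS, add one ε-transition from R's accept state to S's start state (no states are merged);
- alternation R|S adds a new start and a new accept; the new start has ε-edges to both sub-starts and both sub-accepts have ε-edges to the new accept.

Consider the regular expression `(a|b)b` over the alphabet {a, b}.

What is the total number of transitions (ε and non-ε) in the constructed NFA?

8

By structural recursion:
Each of the 3 symbol leaves contributes 1 transition (1 symbol, 0 ε).
  a|b : 6 transitions (2 symbol, 4 ε)
  (a|b)b : 8 transitions (3 symbol, 5 ε)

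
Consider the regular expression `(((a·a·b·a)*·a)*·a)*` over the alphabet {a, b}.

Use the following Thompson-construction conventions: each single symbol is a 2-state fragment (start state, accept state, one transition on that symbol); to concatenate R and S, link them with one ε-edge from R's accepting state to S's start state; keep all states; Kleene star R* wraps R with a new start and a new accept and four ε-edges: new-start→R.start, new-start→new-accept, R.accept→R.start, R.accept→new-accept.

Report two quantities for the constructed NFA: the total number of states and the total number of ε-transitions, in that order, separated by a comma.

Building bottom-up:
Each of the 6 symbol leaves contributes 2 states and 0 ε-transitions.
  a·a·b·a → 8 states, 3 ε-transitions
  (a·a·b·a)* → 10 states, 7 ε-transitions
  (a·a·b·a)*·a → 12 states, 8 ε-transitions
  ((a·a·b·a)*·a)* → 14 states, 12 ε-transitions
  ((a·a·b·a)*·a)*·a → 16 states, 13 ε-transitions
  (((a·a·b·a)*·a)*·a)* → 18 states, 17 ε-transitions

18, 17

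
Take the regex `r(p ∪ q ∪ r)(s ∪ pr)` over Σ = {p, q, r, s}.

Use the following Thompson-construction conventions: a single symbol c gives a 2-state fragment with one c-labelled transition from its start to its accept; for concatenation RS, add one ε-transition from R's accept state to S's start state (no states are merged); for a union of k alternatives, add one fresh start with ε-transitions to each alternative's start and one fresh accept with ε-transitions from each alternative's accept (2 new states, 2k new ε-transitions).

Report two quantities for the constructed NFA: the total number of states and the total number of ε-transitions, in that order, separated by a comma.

18, 13

Building bottom-up:
Each of the 7 symbol leaves contributes 2 states and 0 ε-transitions.
  p ∪ q ∪ r = 8 states, 6 ε-transitions
  pr = 4 states, 1 ε-transition
  s ∪ pr = 8 states, 5 ε-transitions
  r(p ∪ q ∪ r)(s ∪ pr) = 18 states, 13 ε-transitions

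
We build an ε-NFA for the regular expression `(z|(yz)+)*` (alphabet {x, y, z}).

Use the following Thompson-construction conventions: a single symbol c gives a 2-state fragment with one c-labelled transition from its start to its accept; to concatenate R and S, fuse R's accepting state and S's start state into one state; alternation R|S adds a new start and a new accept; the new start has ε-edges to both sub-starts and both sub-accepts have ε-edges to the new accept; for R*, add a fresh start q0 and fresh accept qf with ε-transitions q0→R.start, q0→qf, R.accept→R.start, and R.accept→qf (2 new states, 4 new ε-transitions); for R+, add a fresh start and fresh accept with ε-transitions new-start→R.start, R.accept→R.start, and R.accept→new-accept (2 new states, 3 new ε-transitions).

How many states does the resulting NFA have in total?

11

By structural recursion:
Each of the 3 symbol leaves contributes a 2-state fragment.
  yz = 3 states
  (yz)+ = 5 states
  z|(yz)+ = 9 states
  (z|(yz)+)* = 11 states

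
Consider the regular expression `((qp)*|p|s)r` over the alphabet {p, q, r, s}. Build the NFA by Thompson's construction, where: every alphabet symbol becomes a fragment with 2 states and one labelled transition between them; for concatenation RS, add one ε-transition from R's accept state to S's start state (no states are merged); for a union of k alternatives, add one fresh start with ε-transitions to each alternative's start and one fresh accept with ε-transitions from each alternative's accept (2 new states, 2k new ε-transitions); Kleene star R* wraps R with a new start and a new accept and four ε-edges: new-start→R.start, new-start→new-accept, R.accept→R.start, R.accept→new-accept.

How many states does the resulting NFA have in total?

Per subexpression:
Each of the 5 symbol leaves contributes a 2-state fragment.
  qp — 4 states
  (qp)* — 6 states
  (qp)*|p|s — 12 states
  ((qp)*|p|s)r — 14 states

14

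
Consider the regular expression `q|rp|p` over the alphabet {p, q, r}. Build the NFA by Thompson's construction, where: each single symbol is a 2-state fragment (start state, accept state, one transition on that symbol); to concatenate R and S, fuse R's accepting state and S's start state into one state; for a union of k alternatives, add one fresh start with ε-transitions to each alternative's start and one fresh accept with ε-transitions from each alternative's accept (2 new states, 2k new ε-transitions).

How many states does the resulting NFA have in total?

By structural recursion:
Each of the 4 symbol leaves contributes a 2-state fragment.
  rp = 3 states
  q|rp|p = 9 states

9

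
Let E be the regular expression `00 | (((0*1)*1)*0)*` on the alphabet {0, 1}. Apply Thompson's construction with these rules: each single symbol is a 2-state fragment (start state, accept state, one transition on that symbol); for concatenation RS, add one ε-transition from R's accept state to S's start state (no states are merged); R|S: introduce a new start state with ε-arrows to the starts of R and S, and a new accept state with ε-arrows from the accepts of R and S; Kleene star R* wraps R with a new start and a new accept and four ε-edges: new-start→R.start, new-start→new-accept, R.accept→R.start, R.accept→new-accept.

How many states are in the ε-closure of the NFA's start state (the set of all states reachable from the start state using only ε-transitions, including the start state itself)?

15

Work bottom-up. For each fragment F, track |ε-closure(F.start)| and whether F's accept lies in that closure (i.e. whether F accepts ε). A single-symbol fragment has closure size 1 and does not accept ε.
  00 : |ε-closure| equals the left operand's closure size = 1 (its accept is not ε-reachable, so the closure stops there)
  0* : |ε-closure| = 1 (new start) + 1 (body) + 1 (new accept) = 3
  0*1 : the left operand accepts ε, so the closure extends into the next operand (via the concat ε-link); |ε-closure| = 3 + 1 = 4
  (0*1)* : |ε-closure| = 1 (new start) + 4 (body) + 1 (new accept) = 6
  (0*1)*1 : the left operand accepts ε, so the closure extends into the next operand (via the concat ε-link); |ε-closure| = 6 + 1 = 7
  ((0*1)*1)* : |ε-closure| = 1 (new start) + 7 (body) + 1 (new accept) = 9
  ((0*1)*1)*0 : |ε-closure| = 9 + 1 = 10 (closure spills across the concat boundary because the left factor accepts ε)
  (((0*1)*1)*0)* : new start has ε-edges to the inner start and to the new accept, so |ε-closure| = 2 + 10 = 12
  00 | (((0*1)*1)*0)* : new start ε-reaches every alternative's start; at least one alternative accepts ε, so the union's new accept is reached too: |ε-closure| = 1 + 1 + 12 + 1 = 15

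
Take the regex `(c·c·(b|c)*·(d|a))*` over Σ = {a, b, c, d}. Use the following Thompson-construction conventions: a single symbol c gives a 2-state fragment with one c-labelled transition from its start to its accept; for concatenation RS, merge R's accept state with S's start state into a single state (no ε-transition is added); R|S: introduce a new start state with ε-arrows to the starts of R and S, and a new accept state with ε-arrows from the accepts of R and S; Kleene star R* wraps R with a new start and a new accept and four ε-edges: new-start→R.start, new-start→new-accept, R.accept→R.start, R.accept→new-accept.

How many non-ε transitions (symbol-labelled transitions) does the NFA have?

By structural recursion:
Each of the 6 symbol leaves contributes exactly 1 symbol transition.
  b|c — 2 symbol transitions
  (b|c)* — 2 symbol transitions
  d|a — 2 symbol transitions
  c·c·(b|c)*·(d|a) — 6 symbol transitions
  (c·c·(b|c)*·(d|a))* — 6 symbol transitions

6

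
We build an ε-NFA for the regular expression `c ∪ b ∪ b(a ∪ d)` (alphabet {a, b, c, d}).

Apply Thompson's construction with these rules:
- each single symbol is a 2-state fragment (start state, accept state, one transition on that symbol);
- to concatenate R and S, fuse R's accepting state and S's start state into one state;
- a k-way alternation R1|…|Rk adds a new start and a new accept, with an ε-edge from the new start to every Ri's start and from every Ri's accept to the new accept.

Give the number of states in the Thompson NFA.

13

Building bottom-up:
Each of the 5 symbol leaves contributes a 2-state fragment.
  a ∪ d — 6 states
  b(a ∪ d) — 7 states
  c ∪ b ∪ b(a ∪ d) — 13 states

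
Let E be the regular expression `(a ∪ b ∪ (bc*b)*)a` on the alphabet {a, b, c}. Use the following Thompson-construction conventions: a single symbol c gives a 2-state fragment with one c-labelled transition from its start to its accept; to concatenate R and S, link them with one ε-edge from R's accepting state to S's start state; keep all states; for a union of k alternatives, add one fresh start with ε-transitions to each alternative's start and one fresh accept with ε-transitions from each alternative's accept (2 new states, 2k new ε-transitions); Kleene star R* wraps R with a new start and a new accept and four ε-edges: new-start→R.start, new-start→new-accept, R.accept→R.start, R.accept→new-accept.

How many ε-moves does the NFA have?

Building bottom-up:
Each of the 6 symbol leaves contributes 0 ε-transitions.
  c* = 4 ε-transitions
  bc*b = 6 ε-transitions
  (bc*b)* = 10 ε-transitions
  a ∪ b ∪ (bc*b)* = 16 ε-transitions
  (a ∪ b ∪ (bc*b)*)a = 17 ε-transitions

17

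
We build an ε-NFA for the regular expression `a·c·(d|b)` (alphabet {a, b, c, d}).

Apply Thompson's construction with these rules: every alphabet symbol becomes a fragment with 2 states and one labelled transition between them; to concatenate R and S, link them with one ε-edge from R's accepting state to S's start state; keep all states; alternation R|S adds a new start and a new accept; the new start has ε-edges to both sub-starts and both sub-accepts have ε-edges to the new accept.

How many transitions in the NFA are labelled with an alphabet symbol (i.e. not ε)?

4

Bottom-up over the parse tree:
Each of the 4 symbol leaves contributes exactly 1 symbol transition.
  d|b = 2 symbol transitions
  a·c·(d|b) = 4 symbol transitions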